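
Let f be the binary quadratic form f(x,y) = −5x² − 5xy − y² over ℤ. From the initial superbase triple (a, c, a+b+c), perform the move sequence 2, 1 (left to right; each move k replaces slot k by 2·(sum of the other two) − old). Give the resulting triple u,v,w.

start (-5,-1,-11) = (f(1,0),f(0,1),f(1,1))
replace slot 2: 2·((-5)+(-11)) − (-1) = -31 → (-5,-31,-11)
replace slot 1: 2·((-31)+(-11)) − (-5) = -79 → (-79,-31,-11)

-79,-31,-11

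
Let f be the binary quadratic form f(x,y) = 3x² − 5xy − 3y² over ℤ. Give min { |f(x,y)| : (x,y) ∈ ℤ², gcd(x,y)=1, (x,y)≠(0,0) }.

descent: ρ → (-3,5,3)  [lands on river]
river: ρ → (3,7,-1)
river: ρ → (-1,7,3)
river: ρ → (3,5,-3)
river: ρ → (-3,7,1)
river: ρ → (1,7,-3)
closes: descent 1, river 6
min |a| on river = 1

1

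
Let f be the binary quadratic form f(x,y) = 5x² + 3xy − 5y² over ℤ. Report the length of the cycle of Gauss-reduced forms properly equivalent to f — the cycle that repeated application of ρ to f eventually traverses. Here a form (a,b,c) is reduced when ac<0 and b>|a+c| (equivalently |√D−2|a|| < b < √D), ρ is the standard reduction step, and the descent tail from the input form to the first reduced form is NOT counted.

D = 109, ⌊√D⌋ = 10
river: ρ → (-5,7,3)
river: ρ → (3,5,-7)
river: ρ → (-7,9,1)
river: ρ → (1,9,-7)
river: ρ → (-7,5,3)
river: ρ → (3,7,-5)
river: ρ → (-5,3,5)
river: ρ → (5,7,-3)
river: ρ → (-3,5,7)
river: ρ → (7,9,-1)
river: ρ → (-1,9,7)
river: ρ → (7,5,-3)
river: ρ → (-3,7,5)
river: ρ → (5,3,-5)
ρ-cycle length = 14 (tail of 0 descent steps not counted)

14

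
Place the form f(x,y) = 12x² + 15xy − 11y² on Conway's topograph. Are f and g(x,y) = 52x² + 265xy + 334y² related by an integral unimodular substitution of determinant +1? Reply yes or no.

D₁ = 753, D₂ = 753
river cycle of f (length 24): (-11, 7, 16), (16, 25, -2), (-2, 27, 3), (3, 27, -2), (-2, 25, 16), (16, 7, -11), (-11, 15, 12), (12, 9, -14), (-14, 19, 7), (7, 23, -8), … (14 more)
river cycle of g (length 24): (7, 19, -14), (-14, 9, 12), (12, 15, -11), (-11, 7, 16), (16, 25, -2), (-2, 27, 3), (3, 27, -2), (-2, 25, 16), (16, 7, -11), (-11, 15, 12), … (14 more)
cycles coincide ⇒ equivalent

yes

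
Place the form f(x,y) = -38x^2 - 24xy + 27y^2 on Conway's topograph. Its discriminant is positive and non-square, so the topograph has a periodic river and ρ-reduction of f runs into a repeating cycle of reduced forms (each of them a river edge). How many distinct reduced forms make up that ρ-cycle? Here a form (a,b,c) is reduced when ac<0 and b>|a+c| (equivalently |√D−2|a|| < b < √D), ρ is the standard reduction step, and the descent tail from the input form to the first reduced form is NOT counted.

D = 4680, ⌊√D⌋ = 68
descent: ρ → (27,24,-38)  [lands on river]
river: ρ → (-38,52,13)
river: ρ → (13,52,-38)
river: ρ → (-38,24,27)
river: ρ → (27,30,-35)
river: ρ → (-35,40,22)
river: ρ → (22,48,-27)
river: ρ → (-27,60,10)
river: ρ → (10,60,-27)
river: ρ → (-27,48,22)
river: ρ → (22,40,-35)
river: ρ → (-35,30,27)
ρ-cycle length = 12 (tail of 1 descent step not counted)

12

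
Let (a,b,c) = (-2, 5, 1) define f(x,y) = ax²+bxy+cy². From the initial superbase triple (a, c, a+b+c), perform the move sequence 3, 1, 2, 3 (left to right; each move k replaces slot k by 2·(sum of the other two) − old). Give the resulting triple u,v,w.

start (-2,1,4) = (f(1,0),f(0,1),f(1,1))
replace slot 3: 2·((-2)+1) − 4 = -6 → (-2,1,-6)
replace slot 1: 2·(1+(-6)) − (-2) = -8 → (-8,1,-6)
replace slot 2: 2·((-8)+(-6)) − 1 = -29 → (-8,-29,-6)
replace slot 3: 2·((-8)+(-29)) − (-6) = -68 → (-8,-29,-68)

-8,-29,-68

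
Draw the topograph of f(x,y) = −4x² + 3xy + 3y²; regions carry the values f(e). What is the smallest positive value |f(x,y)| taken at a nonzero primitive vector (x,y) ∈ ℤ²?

river: ρ → (3,3,-4)
river: ρ → (-4,5,2)
river: ρ → (2,7,-1)
river: ρ → (-1,7,2)
river: ρ → (2,5,-4)
river: ρ → (-4,3,3)
closes: descent 0, river 6
min |a| on river = 1

1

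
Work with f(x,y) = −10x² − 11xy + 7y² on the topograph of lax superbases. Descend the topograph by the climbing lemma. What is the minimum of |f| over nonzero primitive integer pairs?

descent: ρ → (7,11,-10)  [lands on river]
river: ρ → (-10,9,8)
river: ρ → (8,7,-11)
river: ρ → (-11,15,4)
river: ρ → (4,17,-7)
river: ρ → (-7,11,10)
river: ρ → (10,9,-8)
river: ρ → (-8,7,11)
river: ρ → (11,15,-4)
river: ρ → (-4,17,7)
closes: descent 1, river 10
min |a| on river = 4

4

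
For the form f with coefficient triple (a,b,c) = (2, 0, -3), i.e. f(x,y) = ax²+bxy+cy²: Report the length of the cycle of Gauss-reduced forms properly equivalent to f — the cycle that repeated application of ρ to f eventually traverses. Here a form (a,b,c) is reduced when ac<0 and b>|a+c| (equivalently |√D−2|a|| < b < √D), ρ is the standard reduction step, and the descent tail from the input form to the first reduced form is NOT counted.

D = 24, ⌊√D⌋ = 4
descent: ρ → (-3,0,2)
descent: ρ → (2,4,-1)  [lands on river]
river: ρ → (-1,4,2)
ρ-cycle length = 2 (tail of 2 descent steps not counted)

2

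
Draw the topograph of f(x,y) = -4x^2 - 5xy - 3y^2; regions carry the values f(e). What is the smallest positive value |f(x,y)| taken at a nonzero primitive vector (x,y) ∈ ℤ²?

translate: b→-3 (≡5 mod 8), so (4,5,3)→(4,-3,2)
flip: (4,-3,2)→(2,3,4)
translate: b→-1 (≡3 mod 4), so (2,3,4)→(2,-1,3)
reduced (well bottom): (2,-1,3) with a≤c, −a<b≤a
well minimum |f| = |-2| = 2 (negative-definite)

2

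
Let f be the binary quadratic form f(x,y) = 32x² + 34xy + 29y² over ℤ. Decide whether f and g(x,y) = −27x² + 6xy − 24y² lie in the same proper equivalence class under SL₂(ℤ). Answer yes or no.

D₁ = -2556, D₂ = -2556
f: translate: b→-30 (≡34 mod 64), so (32,34,29)→(32,-30,27)
f: flip: (32,-30,27)→(27,30,32)
f: translate: b→-24 (≡30 mod 54), so (27,30,32)→(27,-24,29)
f: reduced (well bottom): (27,-24,29) with a≤c, −a<b≤a
g is negative-definite; reduce −g:
−g: flip: (27,-6,24)→(24,6,27)
−g: reduced (well bottom): (24,6,27) with a≤c, −a<b≤a
flip sign back: reduced form of g is (-24,-6,-27)
reduced forms (27, -24, 29) vs (-24, -6, -27) ⇒ inequivalent

no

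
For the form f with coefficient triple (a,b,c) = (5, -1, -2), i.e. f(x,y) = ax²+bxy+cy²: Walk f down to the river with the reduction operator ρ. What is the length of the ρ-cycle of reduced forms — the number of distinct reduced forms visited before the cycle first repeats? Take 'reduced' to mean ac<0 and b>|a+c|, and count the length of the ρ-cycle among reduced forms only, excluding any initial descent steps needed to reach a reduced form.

D = 41, ⌊√D⌋ = 6
descent: ρ → (-2,5,2)  [lands on river]
river: ρ → (2,3,-4)
river: ρ → (-4,5,1)
river: ρ → (1,5,-4)
river: ρ → (-4,3,2)
river: ρ → (2,5,-2)
river: ρ → (-2,3,4)
river: ρ → (4,5,-1)
river: ρ → (-1,5,4)
river: ρ → (4,3,-2)
ρ-cycle length = 10 (tail of 1 descent step not counted)

10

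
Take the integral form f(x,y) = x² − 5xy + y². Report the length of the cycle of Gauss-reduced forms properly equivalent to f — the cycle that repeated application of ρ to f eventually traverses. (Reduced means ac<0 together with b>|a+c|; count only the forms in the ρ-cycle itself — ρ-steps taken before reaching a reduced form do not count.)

D = 21, ⌊√D⌋ = 4
descent: ρ → (1,3,-3)  [lands on river]
river: ρ → (-3,3,1)
ρ-cycle length = 2 (tail of 1 descent step not counted)

2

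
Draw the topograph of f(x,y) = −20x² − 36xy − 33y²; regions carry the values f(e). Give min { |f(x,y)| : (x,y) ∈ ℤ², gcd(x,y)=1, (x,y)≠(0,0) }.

translate: b→-4 (≡36 mod 40), so (20,36,33)→(20,-4,17)
flip: (20,-4,17)→(17,4,20)
reduced (well bottom): (17,4,20) with a≤c, −a<b≤a
well minimum |f| = |-17| = 17 (negative-definite)

17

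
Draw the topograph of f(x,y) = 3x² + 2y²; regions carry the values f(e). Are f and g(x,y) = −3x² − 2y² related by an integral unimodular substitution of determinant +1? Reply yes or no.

D₁ = -24, D₂ = -24
f: flip: (3,0,2)→(2,0,3)
f: reduced (well bottom): (2,0,3) with a≤c, −a<b≤a
g is negative-definite; reduce −g:
−g: flip: (3,0,2)→(2,0,3)
−g: reduced (well bottom): (2,0,3) with a≤c, −a<b≤a
flip sign back: reduced form of g is (-2,0,-3)
reduced forms (2, 0, 3) vs (-2, 0, -3) ⇒ inequivalent

no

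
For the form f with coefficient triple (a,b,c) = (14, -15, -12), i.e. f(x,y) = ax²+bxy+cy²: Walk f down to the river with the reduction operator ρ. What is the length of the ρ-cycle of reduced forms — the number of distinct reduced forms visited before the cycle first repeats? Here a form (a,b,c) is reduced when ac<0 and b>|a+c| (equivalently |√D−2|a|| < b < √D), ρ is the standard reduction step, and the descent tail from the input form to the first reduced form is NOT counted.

D = 897, ⌊√D⌋ = 29
descent: ρ → (-12,15,14)  [lands on river]
river: ρ → (14,13,-13)
river: ρ → (-13,13,14)
river: ρ → (14,15,-12)
river: ρ → (-12,9,17)
river: ρ → (17,25,-4)
river: ρ → (-4,23,23)
river: ρ → (23,23,-4)
river: ρ → (-4,25,17)
river: ρ → (17,9,-12)
ρ-cycle length = 10 (tail of 1 descent step not counted)

10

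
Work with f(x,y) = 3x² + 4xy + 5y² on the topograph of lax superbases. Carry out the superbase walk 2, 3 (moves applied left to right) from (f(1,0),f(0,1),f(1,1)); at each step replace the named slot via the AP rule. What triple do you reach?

start (3,5,12) = (f(1,0),f(0,1),f(1,1))
replace slot 2: 2·(3+12) − 5 = 25 → (3,25,12)
replace slot 3: 2·(3+25) − 12 = 44 → (3,25,44)

3,25,44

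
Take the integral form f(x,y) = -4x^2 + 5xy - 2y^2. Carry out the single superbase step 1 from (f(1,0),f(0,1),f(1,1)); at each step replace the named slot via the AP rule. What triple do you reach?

start (-4,-2,-1) = (f(1,0),f(0,1),f(1,1))
replace slot 1: 2·((-2)+(-1)) − (-4) = -2 → (-2,-2,-1)

-2,-2,-1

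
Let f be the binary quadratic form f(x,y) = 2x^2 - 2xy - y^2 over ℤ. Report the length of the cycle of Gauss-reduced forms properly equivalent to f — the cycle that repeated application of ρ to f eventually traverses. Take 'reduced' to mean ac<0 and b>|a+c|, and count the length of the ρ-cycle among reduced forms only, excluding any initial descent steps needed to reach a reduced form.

D = 12, ⌊√D⌋ = 3
descent: ρ → (-1,2,2)  [lands on river]
river: ρ → (2,2,-1)
ρ-cycle length = 2 (tail of 1 descent step not counted)

2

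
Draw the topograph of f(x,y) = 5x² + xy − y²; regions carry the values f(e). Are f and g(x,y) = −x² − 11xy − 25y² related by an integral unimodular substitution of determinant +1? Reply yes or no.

D₁ = 21, D₂ = 21
river cycle of f (length 2): (-1, 3, 3), (3, 3, -1)
river cycle of g (length 2): (-1, 3, 3), (3, 3, -1)
cycles coincide ⇒ equivalent

yes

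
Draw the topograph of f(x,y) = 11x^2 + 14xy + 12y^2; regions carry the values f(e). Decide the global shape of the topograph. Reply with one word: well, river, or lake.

D = b²−4ac = 14² − 4·11·12 = -332
D < 0 ⇒ definite ⇒ every region one sign ⇒ single well

well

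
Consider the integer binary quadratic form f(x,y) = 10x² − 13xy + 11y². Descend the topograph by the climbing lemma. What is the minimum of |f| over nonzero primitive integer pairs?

translate: b→7 (≡-13 mod 20), so (10,-13,11)→(10,7,8)
flip: (10,7,8)→(8,-7,10)
reduced (well bottom): (8,-7,10) with a≤c, −a<b≤a
well minimum = a = 8

8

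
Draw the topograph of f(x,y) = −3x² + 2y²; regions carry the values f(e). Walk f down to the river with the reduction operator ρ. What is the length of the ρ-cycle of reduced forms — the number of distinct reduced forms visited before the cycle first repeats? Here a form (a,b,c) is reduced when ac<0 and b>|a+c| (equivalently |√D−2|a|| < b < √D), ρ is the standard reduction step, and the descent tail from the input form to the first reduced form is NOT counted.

D = 24, ⌊√D⌋ = 4
descent: ρ → (2,4,-1)  [lands on river]
river: ρ → (-1,4,2)
ρ-cycle length = 2 (tail of 1 descent step not counted)

2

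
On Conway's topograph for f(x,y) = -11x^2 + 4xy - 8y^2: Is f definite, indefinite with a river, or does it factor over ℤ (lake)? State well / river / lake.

D = b²−4ac = 4² − 4·(-11)·(-8) = -336
D < 0 ⇒ definite ⇒ every region one sign ⇒ single well

well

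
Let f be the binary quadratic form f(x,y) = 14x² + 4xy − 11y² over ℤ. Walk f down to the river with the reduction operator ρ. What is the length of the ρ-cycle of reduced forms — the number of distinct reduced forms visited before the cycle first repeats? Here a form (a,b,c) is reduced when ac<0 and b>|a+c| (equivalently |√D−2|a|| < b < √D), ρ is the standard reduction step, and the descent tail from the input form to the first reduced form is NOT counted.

D = 632, ⌊√D⌋ = 25
river: ρ → (-11,18,7)
river: ρ → (7,24,-2)
river: ρ → (-2,24,7)
river: ρ → (7,18,-11)
river: ρ → (-11,4,14)
river: ρ → (14,24,-1)
river: ρ → (-1,24,14)
river: ρ → (14,4,-11)
ρ-cycle length = 8 (tail of 0 descent steps not counted)

8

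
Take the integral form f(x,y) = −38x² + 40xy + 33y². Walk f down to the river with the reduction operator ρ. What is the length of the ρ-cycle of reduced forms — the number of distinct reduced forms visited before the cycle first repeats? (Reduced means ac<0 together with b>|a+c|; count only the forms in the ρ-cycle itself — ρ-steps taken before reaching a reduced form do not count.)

D = 6616, ⌊√D⌋ = 81
river: ρ → (33,26,-45)
river: ρ → (-45,64,14)
river: ρ → (14,76,-15)
river: ρ → (-15,74,19)
river: ρ → (19,78,-7)
river: ρ → (-7,76,30)
river: ρ → (30,44,-39)
river: ρ → (-39,34,35)
river: ρ → (35,36,-38)
river: ρ → (-38,40,33)
ρ-cycle length = 10 (tail of 0 descent steps not counted)

10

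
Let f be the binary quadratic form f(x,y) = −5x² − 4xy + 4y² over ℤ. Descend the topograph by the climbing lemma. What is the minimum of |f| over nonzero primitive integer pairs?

descent: ρ → (4,4,-5)  [lands on river]
river: ρ → (-5,6,3)
river: ρ → (3,6,-5)
river: ρ → (-5,4,4)
closes: descent 1, river 4
min |a| on river = 3

3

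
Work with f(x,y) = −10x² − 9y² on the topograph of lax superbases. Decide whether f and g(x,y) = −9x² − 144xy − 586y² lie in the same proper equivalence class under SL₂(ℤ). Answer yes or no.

D₁ = -360, D₂ = -360
f is negative-definite; reduce −f:
−f: flip: (10,0,9)→(9,0,10)
−f: reduced (well bottom): (9,0,10) with a≤c, −a<b≤a
flip sign back: reduced form of f is (-9,0,-10)
g is negative-definite; reduce −g:
−g: translate: b→0 (≡144 mod 18), so (9,144,586)→(9,0,10)
−g: reduced (well bottom): (9,0,10) with a≤c, −a<b≤a
flip sign back: reduced form of g is (-9,0,-10)
reduced forms (-9, 0, -10) vs (-9, 0, -10) ⇒ equivalent

yes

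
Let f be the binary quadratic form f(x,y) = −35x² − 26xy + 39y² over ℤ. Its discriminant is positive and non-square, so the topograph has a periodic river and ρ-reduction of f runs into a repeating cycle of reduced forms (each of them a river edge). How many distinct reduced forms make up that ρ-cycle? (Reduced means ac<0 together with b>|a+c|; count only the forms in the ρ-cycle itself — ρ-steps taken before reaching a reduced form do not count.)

D = 6136, ⌊√D⌋ = 78
descent: ρ → (39,26,-35)  [lands on river]
river: ρ → (-35,44,30)
river: ρ → (30,76,-3)
river: ρ → (-3,74,55)
river: ρ → (55,36,-22)
river: ρ → (-22,52,39)
ρ-cycle length = 6 (tail of 1 descent step not counted)

6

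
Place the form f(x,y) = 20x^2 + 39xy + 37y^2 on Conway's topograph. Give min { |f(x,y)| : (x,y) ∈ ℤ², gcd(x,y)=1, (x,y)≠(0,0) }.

translate: b→-1 (≡39 mod 40), so (20,39,37)→(20,-1,18)
flip: (20,-1,18)→(18,1,20)
reduced (well bottom): (18,1,20) with a≤c, −a<b≤a
well minimum = a = 18

18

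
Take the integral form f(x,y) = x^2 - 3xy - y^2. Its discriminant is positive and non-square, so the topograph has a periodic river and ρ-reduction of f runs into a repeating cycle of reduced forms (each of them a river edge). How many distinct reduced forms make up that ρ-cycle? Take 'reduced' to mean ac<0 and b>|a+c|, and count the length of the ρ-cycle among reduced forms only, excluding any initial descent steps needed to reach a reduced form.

D = 13, ⌊√D⌋ = 3
descent: ρ → (-1,3,1)  [lands on river]
river: ρ → (1,3,-1)
ρ-cycle length = 2 (tail of 1 descent step not counted)

2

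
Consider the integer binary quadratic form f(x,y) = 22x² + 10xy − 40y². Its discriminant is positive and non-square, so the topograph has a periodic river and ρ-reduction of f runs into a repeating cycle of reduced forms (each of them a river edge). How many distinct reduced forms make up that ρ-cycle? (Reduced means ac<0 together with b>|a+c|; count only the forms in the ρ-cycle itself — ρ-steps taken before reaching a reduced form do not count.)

D = 3620, ⌊√D⌋ = 60
descent: ρ → (-40,-10,22)
descent: ρ → (22,54,-8)  [lands on river]
river: ρ → (-8,58,8)
river: ρ → (8,54,-22)
river: ρ → (-22,34,28)
river: ρ → (28,22,-28)
river: ρ → (-28,34,22)
ρ-cycle length = 6 (tail of 2 descent steps not counted)

6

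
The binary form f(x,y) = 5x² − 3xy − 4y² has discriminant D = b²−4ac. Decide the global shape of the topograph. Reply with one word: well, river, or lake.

D = b²−4ac = (-3)² − 4·5·(-4) = 89
D > 0 non-square ⇒ indefinite ⇒ periodic river

river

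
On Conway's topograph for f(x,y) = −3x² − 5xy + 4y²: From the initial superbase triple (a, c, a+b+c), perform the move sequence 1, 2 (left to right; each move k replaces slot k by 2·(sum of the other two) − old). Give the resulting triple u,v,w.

start (-3,4,-4) = (f(1,0),f(0,1),f(1,1))
replace slot 1: 2·(4+(-4)) − (-3) = 3 → (3,4,-4)
replace slot 2: 2·(3+(-4)) − 4 = -6 → (3,-6,-4)

3,-6,-4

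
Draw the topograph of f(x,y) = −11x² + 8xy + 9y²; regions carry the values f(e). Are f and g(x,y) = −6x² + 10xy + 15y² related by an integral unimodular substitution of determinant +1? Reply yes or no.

D₁ = 460, D₂ = 460
river cycle of f (length 10): (9, 10, -10), (-10, 10, 9), (9, 8, -11), (-11, 14, 6), (6, 10, -15), (-15, 20, 1), (1, 20, -15), (-15, 10, 6), (6, 14, -11), (-11, 8, 9)
river cycle of g (length 10): (15, 20, -1), (-1, 20, 15), (15, 10, -6), (-6, 14, 11), (11, 8, -9), (-9, 10, 10), (10, 10, -9), (-9, 8, 11), (11, 14, -6), (-6, 10, 15)
cycles differ ⇒ inequivalent

no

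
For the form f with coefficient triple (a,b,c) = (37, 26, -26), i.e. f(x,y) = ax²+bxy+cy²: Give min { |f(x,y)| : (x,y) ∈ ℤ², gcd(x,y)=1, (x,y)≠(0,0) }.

river: ρ → (-26,26,37)
river: ρ → (37,48,-15)
river: ρ → (-15,42,46)
river: ρ → (46,50,-11)
river: ρ → (-11,60,21)
river: ρ → (21,66,-2)
river: ρ → (-2,66,21)
river: ρ → (21,60,-11)
river: ρ → (-11,50,46)
river: ρ → (46,42,-15)
river: ρ → (-15,48,37)
river: ρ → (37,26,-26)
closes: descent 0, river 12
min |a| on river = 2

2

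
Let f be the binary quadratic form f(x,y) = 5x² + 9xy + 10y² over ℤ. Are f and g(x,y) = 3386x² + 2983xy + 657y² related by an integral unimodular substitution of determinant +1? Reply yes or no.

D₁ = -119, D₂ = -119
f: translate: b→-1 (≡9 mod 10), so (5,9,10)→(5,-1,6)
f: reduced (well bottom): (5,-1,6) with a≤c, −a<b≤a
g: flip: (3386,2983,657)→(657,-2983,3386)
g: translate: b→-355 (≡-2983 mod 1314), so (657,-2983,3386)→(657,-355,48)
g: flip: (657,-355,48)→(48,355,657)
g: translate: b→-29 (≡355 mod 96), so (48,355,657)→(48,-29,5)
g: flip: (48,-29,5)→(5,29,48)
g: translate: b→-1 (≡29 mod 10), so (5,29,48)→(5,-1,6)
g: reduced (well bottom): (5,-1,6) with a≤c, −a<b≤a
reduced forms (5, -1, 6) vs (5, -1, 6) ⇒ equivalent

yes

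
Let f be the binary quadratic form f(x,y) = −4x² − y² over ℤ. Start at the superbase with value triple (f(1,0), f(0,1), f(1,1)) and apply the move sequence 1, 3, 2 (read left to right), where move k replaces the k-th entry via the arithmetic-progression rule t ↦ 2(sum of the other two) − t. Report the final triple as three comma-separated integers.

start (-4,-1,-5) = (f(1,0),f(0,1),f(1,1))
replace slot 1: 2·((-1)+(-5)) − (-4) = -8 → (-8,-1,-5)
replace slot 3: 2·((-8)+(-1)) − (-5) = -13 → (-8,-1,-13)
replace slot 2: 2·((-8)+(-13)) − (-1) = -41 → (-8,-41,-13)

-8,-41,-13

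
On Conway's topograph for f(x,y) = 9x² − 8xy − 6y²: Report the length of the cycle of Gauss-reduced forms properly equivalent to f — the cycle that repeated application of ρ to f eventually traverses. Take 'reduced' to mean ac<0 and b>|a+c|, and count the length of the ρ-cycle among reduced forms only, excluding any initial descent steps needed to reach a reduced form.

D = 280, ⌊√D⌋ = 16
descent: ρ → (-6,8,9)  [lands on river]
river: ρ → (9,10,-5)
river: ρ → (-5,10,9)
river: ρ → (9,8,-6)
river: ρ → (-6,16,1)
river: ρ → (1,16,-6)
ρ-cycle length = 6 (tail of 1 descent step not counted)

6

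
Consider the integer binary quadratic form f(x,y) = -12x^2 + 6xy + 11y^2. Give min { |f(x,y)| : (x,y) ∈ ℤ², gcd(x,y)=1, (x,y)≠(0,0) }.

river: ρ → (11,16,-7)
river: ρ → (-7,12,15)
river: ρ → (15,18,-4)
river: ρ → (-4,22,5)
river: ρ → (5,18,-12)
river: ρ → (-12,6,11)
closes: descent 0, river 6
min |a| on river = 4

4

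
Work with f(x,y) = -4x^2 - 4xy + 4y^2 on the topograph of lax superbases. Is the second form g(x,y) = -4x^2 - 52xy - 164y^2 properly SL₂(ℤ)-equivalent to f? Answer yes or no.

D₁ = 80, D₂ = 80
river cycle of f (length 2): (4, 4, -4), (-4, 4, 4)
river cycle of g (length 2): (-4, 4, 4), (4, 4, -4)
cycles coincide ⇒ equivalent

yes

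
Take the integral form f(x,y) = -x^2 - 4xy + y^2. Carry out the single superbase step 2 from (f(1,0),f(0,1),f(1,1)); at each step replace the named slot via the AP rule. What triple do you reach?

start (-1,1,-4) = (f(1,0),f(0,1),f(1,1))
replace slot 2: 2·((-1)+(-4)) − 1 = -11 → (-1,-11,-4)

-1,-11,-4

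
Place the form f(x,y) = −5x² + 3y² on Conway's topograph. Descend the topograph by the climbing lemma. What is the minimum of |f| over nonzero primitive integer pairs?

descent: ρ → (3,6,-2)  [lands on river]
river: ρ → (-2,6,3)
closes: descent 1, river 2
min |a| on river = 2

2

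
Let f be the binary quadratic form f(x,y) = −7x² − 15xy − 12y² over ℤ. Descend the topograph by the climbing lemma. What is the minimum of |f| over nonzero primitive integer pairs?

translate: b→1 (≡15 mod 14), so (7,15,12)→(7,1,4)
flip: (7,1,4)→(4,-1,7)
reduced (well bottom): (4,-1,7) with a≤c, −a<b≤a
well minimum |f| = |-4| = 4 (negative-definite)

4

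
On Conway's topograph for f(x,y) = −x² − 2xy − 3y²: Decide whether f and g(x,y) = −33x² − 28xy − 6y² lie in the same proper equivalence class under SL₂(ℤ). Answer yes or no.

D₁ = -8, D₂ = -8
f is negative-definite; reduce −f:
−f: translate: b→0 (≡2 mod 2), so (1,2,3)→(1,0,2)
−f: reduced (well bottom): (1,0,2) with a≤c, −a<b≤a
flip sign back: reduced form of f is (-1,0,-2)
g is negative-definite; reduce −g:
−g: flip: (33,28,6)→(6,-28,33)
−g: translate: b→-4 (≡-28 mod 12), so (6,-28,33)→(6,-4,1)
−g: flip: (6,-4,1)→(1,4,6)
−g: translate: b→0 (≡4 mod 2), so (1,4,6)→(1,0,2)
−g: reduced (well bottom): (1,0,2) with a≤c, −a<b≤a
flip sign back: reduced form of g is (-1,0,-2)
reduced forms (-1, 0, -2) vs (-1, 0, -2) ⇒ equivalent

yes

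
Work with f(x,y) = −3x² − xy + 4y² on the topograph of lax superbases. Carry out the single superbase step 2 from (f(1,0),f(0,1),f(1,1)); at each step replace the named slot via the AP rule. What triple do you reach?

start (-3,4,0) = (f(1,0),f(0,1),f(1,1))
replace slot 2: 2·((-3)+0) − 4 = -10 → (-3,-10,0)

-3,-10,0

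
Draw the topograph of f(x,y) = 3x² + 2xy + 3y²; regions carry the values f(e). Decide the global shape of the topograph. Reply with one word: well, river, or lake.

D = b²−4ac = 2² − 4·3·3 = -32
D < 0 ⇒ definite ⇒ every region one sign ⇒ single well

well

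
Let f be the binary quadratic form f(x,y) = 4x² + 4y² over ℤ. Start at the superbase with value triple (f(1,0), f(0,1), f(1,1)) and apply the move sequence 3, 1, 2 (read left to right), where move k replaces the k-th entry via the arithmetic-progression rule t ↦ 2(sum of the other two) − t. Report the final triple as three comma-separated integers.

start (4,4,8) = (f(1,0),f(0,1),f(1,1))
replace slot 3: 2·(4+4) − 8 = 8 → (4,4,8)
replace slot 1: 2·(4+8) − 4 = 20 → (20,4,8)
replace slot 2: 2·(20+8) − 4 = 52 → (20,52,8)

20,52,8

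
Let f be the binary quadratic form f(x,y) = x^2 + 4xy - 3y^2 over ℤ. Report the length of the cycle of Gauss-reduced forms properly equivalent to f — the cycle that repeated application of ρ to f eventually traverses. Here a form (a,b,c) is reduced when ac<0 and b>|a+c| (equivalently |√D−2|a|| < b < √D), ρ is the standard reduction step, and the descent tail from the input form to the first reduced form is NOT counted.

D = 28, ⌊√D⌋ = 5
river: ρ → (-3,2,2)
river: ρ → (2,2,-3)
river: ρ → (-3,4,1)
river: ρ → (1,4,-3)
ρ-cycle length = 4 (tail of 0 descent steps not counted)

4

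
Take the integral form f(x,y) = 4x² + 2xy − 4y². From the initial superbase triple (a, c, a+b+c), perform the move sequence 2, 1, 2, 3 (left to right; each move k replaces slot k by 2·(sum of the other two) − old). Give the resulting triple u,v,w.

start (4,-4,2) = (f(1,0),f(0,1),f(1,1))
replace slot 2: 2·(4+2) − (-4) = 16 → (4,16,2)
replace slot 1: 2·(16+2) − 4 = 32 → (32,16,2)
replace slot 2: 2·(32+2) − 16 = 52 → (32,52,2)
replace slot 3: 2·(32+52) − 2 = 166 → (32,52,166)

32,52,166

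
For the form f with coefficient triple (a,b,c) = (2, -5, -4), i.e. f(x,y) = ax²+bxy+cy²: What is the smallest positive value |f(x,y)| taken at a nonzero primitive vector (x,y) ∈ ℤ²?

descent: ρ → (-4,5,2)  [lands on river]
river: ρ → (2,7,-1)
river: ρ → (-1,7,2)
river: ρ → (2,5,-4)
river: ρ → (-4,3,3)
river: ρ → (3,3,-4)
closes: descent 1, river 6
min |a| on river = 1

1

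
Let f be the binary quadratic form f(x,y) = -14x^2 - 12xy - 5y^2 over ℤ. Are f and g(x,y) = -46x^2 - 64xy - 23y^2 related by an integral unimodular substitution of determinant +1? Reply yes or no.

D₁ = -136, D₂ = -136
f is negative-definite; reduce −f:
−f: flip: (14,12,5)→(5,-12,14)
−f: translate: b→-2 (≡-12 mod 10), so (5,-12,14)→(5,-2,7)
−f: reduced (well bottom): (5,-2,7) with a≤c, −a<b≤a
flip sign back: reduced form of f is (-5,2,-7)
g is negative-definite; reduce −g:
−g: translate: b→-28 (≡64 mod 92), so (46,64,23)→(46,-28,5)
−g: flip: (46,-28,5)→(5,28,46)
−g: translate: b→-2 (≡28 mod 10), so (5,28,46)→(5,-2,7)
−g: reduced (well bottom): (5,-2,7) with a≤c, −a<b≤a
flip sign back: reduced form of g is (-5,2,-7)
reduced forms (-5, 2, -7) vs (-5, 2, -7) ⇒ equivalent

yes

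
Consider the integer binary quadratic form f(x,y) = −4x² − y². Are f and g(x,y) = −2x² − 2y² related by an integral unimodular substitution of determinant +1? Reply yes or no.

D₁ = -16, D₂ = -16
f is negative-definite; reduce −f:
−f: flip: (4,0,1)→(1,0,4)
−f: reduced (well bottom): (1,0,4) with a≤c, −a<b≤a
flip sign back: reduced form of f is (-1,0,-4)
g is negative-definite; reduce −g:
−g: reduced (well bottom): (2,0,2) with a≤c, −a<b≤a
flip sign back: reduced form of g is (-2,0,-2)
reduced forms (-1, 0, -4) vs (-2, 0, -2) ⇒ inequivalent

no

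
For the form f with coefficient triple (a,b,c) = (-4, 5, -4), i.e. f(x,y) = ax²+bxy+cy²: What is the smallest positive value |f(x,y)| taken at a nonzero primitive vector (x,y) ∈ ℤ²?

translate: b→3 (≡-5 mod 8), so (4,-5,4)→(4,3,3)
flip: (4,3,3)→(3,-3,4)
translate: b→3 (≡-3 mod 6), so (3,-3,4)→(3,3,4)
reduced (well bottom): (3,3,4) with a≤c, −a<b≤a
well minimum |f| = |-3| = 3 (negative-definite)

3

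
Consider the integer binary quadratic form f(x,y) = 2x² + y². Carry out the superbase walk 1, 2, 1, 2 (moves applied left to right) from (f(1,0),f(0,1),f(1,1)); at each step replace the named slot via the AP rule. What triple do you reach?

start (2,1,3) = (f(1,0),f(0,1),f(1,1))
replace slot 1: 2·(1+3) − 2 = 6 → (6,1,3)
replace slot 2: 2·(6+3) − 1 = 17 → (6,17,3)
replace slot 1: 2·(17+3) − 6 = 34 → (34,17,3)
replace slot 2: 2·(34+3) − 17 = 57 → (34,57,3)

34,57,3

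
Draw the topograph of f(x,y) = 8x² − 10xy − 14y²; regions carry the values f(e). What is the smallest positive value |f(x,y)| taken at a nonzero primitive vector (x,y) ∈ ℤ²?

descent: ρ → (-14,10,8)  [lands on river]
river: ρ → (8,22,-2)
river: ρ → (-2,22,8)
river: ρ → (8,10,-14)
river: ρ → (-14,18,4)
river: ρ → (4,22,-4)
river: ρ → (-4,18,14)
river: ρ → (14,10,-8)
river: ρ → (-8,22,2)
river: ρ → (2,22,-8)
river: ρ → (-8,10,14)
river: ρ → (14,18,-4)
river: ρ → (-4,22,4)
river: ρ → (4,18,-14)
closes: descent 1, river 14
min |a| on river = 2

2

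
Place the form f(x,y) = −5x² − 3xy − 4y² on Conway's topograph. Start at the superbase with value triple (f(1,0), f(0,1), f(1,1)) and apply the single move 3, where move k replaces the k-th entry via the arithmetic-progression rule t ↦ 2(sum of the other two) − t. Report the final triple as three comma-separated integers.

start (-5,-4,-12) = (f(1,0),f(0,1),f(1,1))
replace slot 3: 2·((-5)+(-4)) − (-12) = -6 → (-5,-4,-6)

-5,-4,-6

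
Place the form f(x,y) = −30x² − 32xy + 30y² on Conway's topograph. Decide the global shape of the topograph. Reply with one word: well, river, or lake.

D = b²−4ac = (-32)² − 4·(-30)·30 = 4624
D = 68² is a perfect square ⇒ form factors over ℤ ⇒ lakes

lake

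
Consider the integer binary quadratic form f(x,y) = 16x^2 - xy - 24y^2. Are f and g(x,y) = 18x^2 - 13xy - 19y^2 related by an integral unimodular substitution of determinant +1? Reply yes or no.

D₁ = 1537, D₂ = 1537
river cycle of f (length 20): (16, 31, -9), (-9, 23, 28), (28, 33, -4), (-4, 39, 1), (1, 39, -4), (-4, 33, 28), (28, 23, -9), (-9, 31, 16), (16, 33, -7), (-7, 37, 6), … (10 more)
river cycle of g (length 26): (-19, 13, 18), (18, 23, -14), (-14, 33, 8), (8, 31, -18), (-18, 5, 21), (21, 37, -2), (-2, 39, 2), (2, 37, -21), (-21, 5, 18), (18, 31, -8), … (16 more)
cycles differ ⇒ inequivalent

no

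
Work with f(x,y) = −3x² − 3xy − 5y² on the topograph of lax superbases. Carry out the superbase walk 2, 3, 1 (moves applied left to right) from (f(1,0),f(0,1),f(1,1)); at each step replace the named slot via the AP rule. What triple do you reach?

start (-3,-5,-11) = (f(1,0),f(0,1),f(1,1))
replace slot 2: 2·((-3)+(-11)) − (-5) = -23 → (-3,-23,-11)
replace slot 3: 2·((-3)+(-23)) − (-11) = -41 → (-3,-23,-41)
replace slot 1: 2·((-23)+(-41)) − (-3) = -125 → (-125,-23,-41)

-125,-23,-41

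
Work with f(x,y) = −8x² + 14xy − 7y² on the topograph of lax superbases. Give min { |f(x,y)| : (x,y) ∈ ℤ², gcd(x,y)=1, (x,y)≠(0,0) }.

translate: b→2 (≡-14 mod 16), so (8,-14,7)→(8,2,1)
flip: (8,2,1)→(1,-2,8)
translate: b→0 (≡-2 mod 2), so (1,-2,8)→(1,0,7)
reduced (well bottom): (1,0,7) with a≤c, −a<b≤a
well minimum |f| = |-1| = 1 (negative-definite)

1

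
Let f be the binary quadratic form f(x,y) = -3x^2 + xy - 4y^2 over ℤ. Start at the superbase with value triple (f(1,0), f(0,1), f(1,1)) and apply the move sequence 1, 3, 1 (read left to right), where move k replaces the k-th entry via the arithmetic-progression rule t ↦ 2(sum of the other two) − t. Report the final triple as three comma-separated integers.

start (-3,-4,-6) = (f(1,0),f(0,1),f(1,1))
replace slot 1: 2·((-4)+(-6)) − (-3) = -17 → (-17,-4,-6)
replace slot 3: 2·((-17)+(-4)) − (-6) = -36 → (-17,-4,-36)
replace slot 1: 2·((-4)+(-36)) − (-17) = -63 → (-63,-4,-36)

-63,-4,-36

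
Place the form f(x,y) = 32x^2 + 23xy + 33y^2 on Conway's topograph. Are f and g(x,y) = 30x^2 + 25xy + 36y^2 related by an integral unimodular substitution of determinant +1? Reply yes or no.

D₁ = -3695, D₂ = -3695
f: reduced (well bottom): (32,23,33) with a≤c, −a<b≤a
g: reduced (well bottom): (30,25,36) with a≤c, −a<b≤a
reduced forms (32, 23, 33) vs (30, 25, 36) ⇒ inequivalent

no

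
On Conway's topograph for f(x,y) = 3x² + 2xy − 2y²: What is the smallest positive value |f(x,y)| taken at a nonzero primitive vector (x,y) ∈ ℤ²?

river: ρ → (-2,2,3)
river: ρ → (3,4,-1)
river: ρ → (-1,4,3)
river: ρ → (3,2,-2)
closes: descent 0, river 4
min |a| on river = 1

1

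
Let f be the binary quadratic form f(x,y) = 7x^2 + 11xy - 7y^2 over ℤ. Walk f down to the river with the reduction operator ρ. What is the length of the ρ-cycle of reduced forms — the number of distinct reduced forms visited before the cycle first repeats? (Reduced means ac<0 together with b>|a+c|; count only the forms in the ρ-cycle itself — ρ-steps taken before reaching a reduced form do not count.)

D = 317, ⌊√D⌋ = 17
river: ρ → (-7,17,1)
river: ρ → (1,17,-7)
river: ρ → (-7,11,7)
river: ρ → (7,17,-1)
river: ρ → (-1,17,7)
river: ρ → (7,11,-7)
ρ-cycle length = 6 (tail of 0 descent steps not counted)

6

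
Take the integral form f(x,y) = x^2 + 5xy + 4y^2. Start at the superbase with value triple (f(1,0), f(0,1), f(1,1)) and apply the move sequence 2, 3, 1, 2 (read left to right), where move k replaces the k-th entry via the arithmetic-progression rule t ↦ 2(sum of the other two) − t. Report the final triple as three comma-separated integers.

start (1,4,10) = (f(1,0),f(0,1),f(1,1))
replace slot 2: 2·(1+10) − 4 = 18 → (1,18,10)
replace slot 3: 2·(1+18) − 10 = 28 → (1,18,28)
replace slot 1: 2·(18+28) − 1 = 91 → (91,18,28)
replace slot 2: 2·(91+28) − 18 = 220 → (91,220,28)

91,220,28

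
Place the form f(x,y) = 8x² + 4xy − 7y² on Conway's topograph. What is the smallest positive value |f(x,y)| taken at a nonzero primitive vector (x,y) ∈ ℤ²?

river: ρ → (-7,10,5)
river: ρ → (5,10,-7)
river: ρ → (-7,4,8)
river: ρ → (8,12,-3)
river: ρ → (-3,12,8)
river: ρ → (8,4,-7)
closes: descent 0, river 6
min |a| on river = 3

3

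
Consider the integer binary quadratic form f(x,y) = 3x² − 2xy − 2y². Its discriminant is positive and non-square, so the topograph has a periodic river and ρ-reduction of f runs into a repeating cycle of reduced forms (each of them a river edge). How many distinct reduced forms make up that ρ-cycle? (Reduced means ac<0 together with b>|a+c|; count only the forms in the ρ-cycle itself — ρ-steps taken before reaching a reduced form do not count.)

D = 28, ⌊√D⌋ = 5
descent: ρ → (-2,2,3)  [lands on river]
river: ρ → (3,4,-1)
river: ρ → (-1,4,3)
river: ρ → (3,2,-2)
ρ-cycle length = 4 (tail of 1 descent step not counted)

4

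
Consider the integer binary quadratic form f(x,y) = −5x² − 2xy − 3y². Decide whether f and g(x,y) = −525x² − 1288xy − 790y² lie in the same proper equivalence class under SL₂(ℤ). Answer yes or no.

D₁ = -56, D₂ = -56
f is negative-definite; reduce −f:
−f: flip: (5,2,3)→(3,-2,5)
−f: reduced (well bottom): (3,-2,5) with a≤c, −a<b≤a
flip sign back: reduced form of f is (-3,2,-5)
g is negative-definite; reduce −g:
−g: translate: b→238 (≡1288 mod 1050), so (525,1288,790)→(525,238,27)
−g: flip: (525,238,27)→(27,-238,525)
−g: translate: b→-22 (≡-238 mod 54), so (27,-238,525)→(27,-22,5)
−g: flip: (27,-22,5)→(5,22,27)
−g: translate: b→2 (≡22 mod 10), so (5,22,27)→(5,2,3)
−g: flip: (5,2,3)→(3,-2,5)
−g: reduced (well bottom): (3,-2,5) with a≤c, −a<b≤a
flip sign back: reduced form of g is (-3,2,-5)
reduced forms (-3, 2, -5) vs (-3, 2, -5) ⇒ equivalent

yes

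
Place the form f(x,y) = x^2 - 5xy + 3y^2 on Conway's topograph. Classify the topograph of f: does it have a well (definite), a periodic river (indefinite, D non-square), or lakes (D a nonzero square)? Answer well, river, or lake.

D = b²−4ac = (-5)² − 4·1·3 = 13
D > 0 non-square ⇒ indefinite ⇒ periodic river

river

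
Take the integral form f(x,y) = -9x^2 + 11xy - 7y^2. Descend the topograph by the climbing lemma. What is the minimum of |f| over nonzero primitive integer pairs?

translate: b→7 (≡-11 mod 18), so (9,-11,7)→(9,7,5)
flip: (9,7,5)→(5,-7,9)
translate: b→3 (≡-7 mod 10), so (5,-7,9)→(5,3,7)
reduced (well bottom): (5,3,7) with a≤c, −a<b≤a
well minimum |f| = |-5| = 5 (negative-definite)

5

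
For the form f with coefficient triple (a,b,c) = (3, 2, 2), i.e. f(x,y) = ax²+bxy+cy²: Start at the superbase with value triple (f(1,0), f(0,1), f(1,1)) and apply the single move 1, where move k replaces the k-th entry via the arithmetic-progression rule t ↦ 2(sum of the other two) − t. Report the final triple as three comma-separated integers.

start (3,2,7) = (f(1,0),f(0,1),f(1,1))
replace slot 1: 2·(2+7) − 3 = 15 → (15,2,7)

15,2,7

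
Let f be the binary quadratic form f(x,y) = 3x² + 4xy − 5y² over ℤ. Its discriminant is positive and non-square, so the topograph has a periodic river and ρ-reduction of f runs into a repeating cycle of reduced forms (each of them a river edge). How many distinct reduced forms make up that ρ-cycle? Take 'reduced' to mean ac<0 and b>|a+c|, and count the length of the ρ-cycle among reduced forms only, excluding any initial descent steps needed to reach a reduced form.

D = 76, ⌊√D⌋ = 8
river: ρ → (-5,6,2)
river: ρ → (2,6,-5)
river: ρ → (-5,4,3)
river: ρ → (3,8,-1)
river: ρ → (-1,8,3)
river: ρ → (3,4,-5)
ρ-cycle length = 6 (tail of 0 descent steps not counted)

6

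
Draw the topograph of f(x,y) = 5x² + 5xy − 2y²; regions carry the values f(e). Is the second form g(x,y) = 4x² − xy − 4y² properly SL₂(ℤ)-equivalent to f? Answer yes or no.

D₁ = 65, D₂ = 65
river cycle of f (length 6): (-2, 7, 2), (2, 5, -5), (-5, 5, 2), (2, 7, -2), (-2, 5, 5), (5, 5, -2)
river cycle of g (length 6): (-4, 1, 4), (4, 7, -1), (-1, 7, 4), (4, 1, -4), (-4, 7, 1), (1, 7, -4)
cycles differ ⇒ inequivalent

no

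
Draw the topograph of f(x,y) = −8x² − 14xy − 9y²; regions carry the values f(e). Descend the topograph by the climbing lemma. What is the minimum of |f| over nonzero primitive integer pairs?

translate: b→-2 (≡14 mod 16), so (8,14,9)→(8,-2,3)
flip: (8,-2,3)→(3,2,8)
reduced (well bottom): (3,2,8) with a≤c, −a<b≤a
well minimum |f| = |-3| = 3 (negative-definite)

3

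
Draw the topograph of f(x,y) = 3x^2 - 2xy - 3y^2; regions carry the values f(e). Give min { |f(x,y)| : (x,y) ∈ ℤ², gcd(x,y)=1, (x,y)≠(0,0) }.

descent: ρ → (-3,2,3)  [lands on river]
river: ρ → (3,4,-2)
river: ρ → (-2,4,3)
river: ρ → (3,2,-3)
river: ρ → (-3,4,2)
river: ρ → (2,4,-3)
closes: descent 1, river 6
min |a| on river = 2

2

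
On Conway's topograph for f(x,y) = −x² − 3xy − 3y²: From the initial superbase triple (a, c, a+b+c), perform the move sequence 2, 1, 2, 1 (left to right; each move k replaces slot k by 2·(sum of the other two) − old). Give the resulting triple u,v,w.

start (-1,-3,-7) = (f(1,0),f(0,1),f(1,1))
replace slot 2: 2·((-1)+(-7)) − (-3) = -13 → (-1,-13,-7)
replace slot 1: 2·((-13)+(-7)) − (-1) = -39 → (-39,-13,-7)
replace slot 2: 2·((-39)+(-7)) − (-13) = -79 → (-39,-79,-7)
replace slot 1: 2·((-79)+(-7)) − (-39) = -133 → (-133,-79,-7)

-133,-79,-7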